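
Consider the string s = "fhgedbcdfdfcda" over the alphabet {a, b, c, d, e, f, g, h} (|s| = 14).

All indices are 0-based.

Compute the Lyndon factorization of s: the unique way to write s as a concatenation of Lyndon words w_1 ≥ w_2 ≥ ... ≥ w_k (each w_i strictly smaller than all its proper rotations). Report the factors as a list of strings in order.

["fhg", "e", "d", "bcdfdfcd", "a"]

emit factor 1: 'fhg' (i=0, period=3)
emit factor 2: 'e' (i=3, period=1)
emit factor 3: 'd' (i=4, period=1)
emit factor 4: 'bcdfdfcd' (i=5, period=8)
emit factor 5: 'a' (i=13, period=1)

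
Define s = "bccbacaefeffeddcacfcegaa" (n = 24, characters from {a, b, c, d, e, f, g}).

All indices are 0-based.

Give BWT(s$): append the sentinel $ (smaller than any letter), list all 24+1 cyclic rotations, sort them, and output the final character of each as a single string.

rank  rotation                   last
    0  $bccbacaefeffeddcacfcegaa  a
    1  a$bccbacaefeffeddcacfcega  a
    2  aa$bccbacaefeffeddcacfceg  g
    3  acaefeffeddcacfcegaa$bccb  b
    4  acfcegaa$bccbacaefeffeddc  c
    5  aefeffeddcacfcegaa$bccbac  c
    6  bacaefeffeddcacfcegaa$bcc  c
    7  bccbacaefeffeddcacfcegaa$  $
    8  cacfcegaa$bccbacaefeffedd  d
    9  caefeffeddcacfcegaa$bccba  a
   10  cbacaefeffeddcacfcegaa$bc  c
   11  ccbacaefeffeddcacfcegaa$b  b
   12  cegaa$bccbacaefeffeddcacf  f
   13  cfcegaa$bccbacaefeffeddca  a
   14  dcacfcegaa$bccbacaefeffed  d
   15  ddcacfcegaa$bccbacaefeffe  e
   16  eddcacfcegaa$bccbacaefeff  f
   17  efeffeddcacfcegaa$bccbaca  a
   18  effeddcacfcegaa$bccbacaef  f
   19  egaa$bccbacaefeffeddcacfc  c
   20  fcegaa$bccbacaefeffeddcac  c
   21  feddcacfcegaa$bccbacaefef  f
   22  feffeddcacfcegaa$bccbacae  e
   23  ffeddcacfcegaa$bccbacaefe  e
   24  gaa$bccbacaefeffeddcacfce  e

aagbccc$dacbfadefafccfeee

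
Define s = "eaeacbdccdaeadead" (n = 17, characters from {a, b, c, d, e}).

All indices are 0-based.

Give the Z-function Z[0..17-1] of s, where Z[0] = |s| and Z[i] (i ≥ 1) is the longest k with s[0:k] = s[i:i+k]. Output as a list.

[17, 0, 2, 0, 0, 0, 0, 0, 0, 0, 0, 2, 0, 0, 2, 0, 0]

Z[0]=17
i=1: i≥r, start 0; Z[1]=0
i=2: i≥r, start 0; Z[2]=2 grow→box=[2,4)
i=3: min(r-i=1, Z[1]=0)=0; Z[3]=0
i=4: i≥r, start 0; Z[4]=0
i=5: i≥r, start 0; Z[5]=0
i=6: i≥r, start 0; Z[6]=0
i=7: i≥r, start 0; Z[7]=0
i=8: i≥r, start 0; Z[8]=0
i=9: i≥r, start 0; Z[9]=0
i=10: i≥r, start 0; Z[10]=0
i=11: i≥r, start 0; Z[11]=2 grow→box=[11,13)
i=12: min(r-i=1, Z[1]=0)=0; Z[12]=0
i=13: i≥r, start 0; Z[13]=0
i=14: i≥r, start 0; Z[14]=2 grow→box=[14,16)
i=15: min(r-i=1, Z[1]=0)=0; Z[15]=0
i=16: i≥r, start 0; Z[16]=0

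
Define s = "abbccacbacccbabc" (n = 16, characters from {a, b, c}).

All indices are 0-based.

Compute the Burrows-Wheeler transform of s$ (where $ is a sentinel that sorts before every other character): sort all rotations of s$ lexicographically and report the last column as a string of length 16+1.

c$bcbccaabbccabca

rank  rotation           last
    0  $abbccacbacccbabc  c
    1  abbccacbacccbabc$  $
    2  abc$abbccacbacccb  b
    3  acbacccbabc$abbcc  c
    4  acccbabc$abbccacb  b
    5  babc$abbccacbaccc  c
    6  bacccbabc$abbccac  c
    7  bbccacbacccbabc$a  a
    8  bc$abbccacbacccba  a
    9  bccacbacccbabc$ab  b
   10  c$abbccacbacccbab  b
   11  cacbacccbabc$abbc  c
   12  cbabc$abbccacbacc  c
   13  cbacccbabc$abbcca  a
   14  ccacbacccbabc$abb  b
   15  ccbabc$abbccacbac  c
   16  cccbabc$abbccacba  a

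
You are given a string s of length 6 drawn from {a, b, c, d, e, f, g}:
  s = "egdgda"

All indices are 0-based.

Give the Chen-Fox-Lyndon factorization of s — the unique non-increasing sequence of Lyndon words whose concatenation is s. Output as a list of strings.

emit factor 1: 'eg' (i=0, period=2)
emit factor 2: 'dg' (i=2, period=2)
emit factor 3: 'd' (i=4, period=1)
emit factor 4: 'a' (i=5, period=1)

["eg", "dg", "d", "a"]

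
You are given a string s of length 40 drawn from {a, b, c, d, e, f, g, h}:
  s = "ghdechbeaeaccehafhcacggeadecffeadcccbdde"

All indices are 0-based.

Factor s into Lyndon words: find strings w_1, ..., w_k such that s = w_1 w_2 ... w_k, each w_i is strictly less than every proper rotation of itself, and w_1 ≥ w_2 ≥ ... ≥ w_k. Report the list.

["gh", "de", "ch", "be", "ae", "accehafhcacggeadecffeadcccbdde"]

emit factor 1: 'gh' (i=0, period=2)
emit factor 2: 'de' (i=2, period=2)
emit factor 3: 'ch' (i=4, period=2)
emit factor 4: 'be' (i=6, period=2)
emit factor 5: 'ae' (i=8, period=2)
emit factor 6: 'accehafhcacggeadecffeadcccbdde' (i=10, period=30)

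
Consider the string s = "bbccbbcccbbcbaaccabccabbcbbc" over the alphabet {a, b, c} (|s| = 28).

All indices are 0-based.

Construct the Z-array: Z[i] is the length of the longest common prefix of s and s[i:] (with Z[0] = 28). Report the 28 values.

Z[0]=28
i=1: i≥r, start 0; Z[1]=1 scan→box=[1,2)
i=2: i≥r, start 0; Z[2]=0
i=3: i≥r, start 0; Z[3]=0
i=4: i≥r, start 0; Z[4]=4 scan→box=[4,8)
i=5: min(r-i=3, Z[1]=1)=1; Z[5]=1
i=6: min(r-i=2, Z[2]=0)=0; Z[6]=0
i=7: min(r-i=1, Z[3]=0)=0; Z[7]=0
i=8: i≥r, start 0; Z[8]=0
i=9: i≥r, start 0; Z[9]=3 scan→box=[9,12)
i=10: min(r-i=2, Z[1]=1)=1; Z[10]=1
i=11: min(r-i=1, Z[2]=0)=0; Z[11]=0
i=12: i≥r, start 0; Z[12]=1 scan→box=[12,13)
i=13: i≥r, start 0; Z[13]=0
i=14: i≥r, start 0; Z[14]=0
i=15: i≥r, start 0; Z[15]=0
i=16: i≥r, start 0; Z[16]=0
i=17: i≥r, start 0; Z[17]=0
i=18: i≥r, start 0; Z[18]=1 scan→box=[18,19)
i=19: i≥r, start 0; Z[19]=0
i=20: i≥r, start 0; Z[20]=0
i=21: i≥r, start 0; Z[21]=0
i=22: i≥r, start 0; Z[22]=3 scan→box=[22,25)
i=23: min(r-i=2, Z[1]=1)=1; Z[23]=1
i=24: min(r-i=1, Z[2]=0)=0; Z[24]=0
i=25: i≥r, start 0; Z[25]=3 scan→box=[25,28)
i=26: min(r-i=2, Z[1]=1)=1; Z[26]=1
i=27: min(r-i=1, Z[2]=0)=0; Z[27]=0

[28, 1, 0, 0, 4, 1, 0, 0, 0, 3, 1, 0, 1, 0, 0, 0, 0, 0, 1, 0, 0, 0, 3, 1, 0, 3, 1, 0]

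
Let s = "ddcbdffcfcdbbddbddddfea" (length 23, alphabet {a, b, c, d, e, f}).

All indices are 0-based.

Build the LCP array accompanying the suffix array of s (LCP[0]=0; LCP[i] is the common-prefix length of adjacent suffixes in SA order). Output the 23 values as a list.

sorted suffixes:
  #0 SA[0]=22  'a'
  #1 SA[1]=11  'bbddbddddfea'
  #2 SA[2]=12  'bddbddddfea'
  #3 SA[3]=15  'bddddfea'
  #4 SA[4]=3  'bdffcfcdbbddbddddfea'
  #5 SA[5]=2  'cbdffcfcdbbddbddddfea'
  #6 SA[6]=9  'cdbbddbddddfea'
  #7 SA[7]=7  'cfcdbbddbddddfea'
  #8 SA[8]=10  'dbbddbddddfea'
  #9 SA[9]=14  'dbddddfea'
  #10 SA[10]=1  'dcbdffcfcdbbddbddddfea'
  #11 SA[11]=13  'ddbddddfea'
  #12 SA[12]=0  'ddcbdffcfcdbbddbddddfea'
  #13 SA[13]=16  'ddddfea'
  #14 SA[14]=17  'dddfea'
  #15 SA[15]=18  'ddfea'
  #16 SA[16]=19  'dfea'
  #17 SA[17]=4  'dffcfcdbbddbddddfea'
  #18 SA[18]=21  'ea'
  #19 SA[19]=8  'fcdbbddbddddfea'
  #20 SA[20]=6  'fcfcdbbddbddddfea'
  #21 SA[21]=20  'fea'
  #22 SA[22]=5  'ffcfcdbbddbddddfea'

SA = [22, 11, 12, 15, 3, 2, 9, 7, 10, 14, 1, 13, 0, 16, 17, 18, 19, 4, 21, 8, 6, 20, 5]
[i] adj suffixes → lcp
  [1] 22/11 → 0 ('')
  [2] 11/12 → 1 ('b')
  [3] 12/15 → 3 ('bdd')
  [4] 15/3 → 2 ('bd')
  [5] 3/2 → 0 ('')
  [6] 2/9 → 1 ('c')
  [7] 9/7 → 1 ('c')
  [8] 7/10 → 0 ('')
  [9] 10/14 → 2 ('db')
  [10] 14/1 → 1 ('d')
  [11] 1/13 → 1 ('d')
  [12] 13/0 → 2 ('dd')
  [13] 0/16 → 2 ('dd')
  [14] 16/17 → 3 ('ddd')
  [15] 17/18 → 2 ('dd')
  [16] 18/19 → 1 ('d')
  [17] 19/4 → 2 ('df')
  [18] 4/21 → 0 ('')
  [19] 21/8 → 0 ('')
  [20] 8/6 → 2 ('fc')
  [21] 6/20 → 1 ('f')
  [22] 20/5 → 1 ('f')

[0, 0, 1, 3, 2, 0, 1, 1, 0, 2, 1, 1, 2, 2, 3, 2, 1, 2, 0, 0, 2, 1, 1]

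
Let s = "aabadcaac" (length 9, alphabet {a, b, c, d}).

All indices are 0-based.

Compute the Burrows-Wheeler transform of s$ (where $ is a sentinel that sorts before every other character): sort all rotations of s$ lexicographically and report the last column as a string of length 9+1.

rank  rotation    last
    0  $aabadcaac  c
    1  aabadcaac$  $
    2  aac$aabadc  c
    3  abadcaac$a  a
    4  ac$aabadca  a
    5  adcaac$aab  b
    6  badcaac$aa  a
    7  c$aabadcaa  a
    8  caac$aabad  d
    9  dcaac$aaba  a

c$caabaada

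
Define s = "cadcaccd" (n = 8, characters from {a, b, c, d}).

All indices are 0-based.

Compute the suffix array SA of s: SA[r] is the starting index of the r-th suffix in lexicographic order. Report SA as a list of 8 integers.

[4, 1, 3, 0, 5, 6, 7, 2]

rank→(start, suffix):
  0 → (4, 'accd')
  1 → (1, 'adcaccd')
  2 → (3, 'caccd')
  3 → (0, 'cadcaccd')
  4 → (5, 'ccd')
  5 → (6, 'cd')
  6 → (7, 'd')
  7 → (2, 'dcaccd')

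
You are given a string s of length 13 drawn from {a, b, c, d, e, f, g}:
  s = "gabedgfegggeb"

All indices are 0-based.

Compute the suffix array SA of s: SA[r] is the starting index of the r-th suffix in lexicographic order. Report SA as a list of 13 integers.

[1, 12, 2, 4, 11, 3, 7, 6, 0, 10, 5, 9, 8]

rank | idx | suffix
   0 |   1 | abedgfegggeb
   1 |  12 | b
   2 |   2 | bedgfegggeb
   3 |   4 | dgfegggeb
   4 |  11 | eb
   5 |   3 | edgfegggeb
   6 |   7 | egggeb
   7 |   6 | fegggeb
   8 |   0 | gabedgfegggeb
   9 |  10 | geb
  10 |   5 | gfegggeb
  11 |   9 | ggeb
  12 |   8 | gggeb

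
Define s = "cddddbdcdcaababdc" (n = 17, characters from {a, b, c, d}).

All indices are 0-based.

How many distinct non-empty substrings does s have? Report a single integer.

131

sorted suffixes:
  #0 SA[0]=10  'aababdc'
  #1 SA[1]=11  'ababdc'
  #2 SA[2]=13  'abdc'
  #3 SA[3]=12  'babdc'
  #4 SA[4]=14  'bdc'
  #5 SA[5]=5  'bdcdcaababdc'
  #6 SA[6]=16  'c'
  #7 SA[7]=9  'caababdc'
  #8 SA[8]=7  'cdcaababdc'
  #9 SA[9]=0  'cddddbdcdcaababdc'
  #10 SA[10]=4  'dbdcdcaababdc'
  #11 SA[11]=15  'dc'
  #12 SA[12]=8  'dcaababdc'
  #13 SA[13]=6  'dcdcaababdc'
  #14 SA[14]=3  'ddbdcdcaababdc'
  #15 SA[15]=2  'dddbdcdcaababdc'
  #16 SA[16]=1  'ddddbdcdcaababdc'

SA = [10, 11, 13, 12, 14, 5, 16, 9, 7, 0, 4, 15, 8, 6, 3, 2, 1]
i: (SA[i-1],SA[i]) lcp shared
  1: (10,11) 1 'a'
  2: (11,13) 2 'ab'
  3: (13,12) 0 ''
  4: (12,14) 1 'b'
  5: (14,5) 3 'bdc'
  6: (5,16) 0 ''
  7: (16,9) 1 'c'
  8: (9,7) 1 'c'
  9: (7,0) 2 'cd'
  10: (0,4) 0 ''
  11: (4,15) 1 'd'
  12: (15,8) 2 'dc'
  13: (8,6) 2 'dc'
  14: (6,3) 1 'd'
  15: (3,2) 2 'dd'
  16: (2,1) 3 'ddd'

n(n+1)/2 = 17·18/2 = 153
Σ LCP = 0 + 1 + 2 + 0 + 1 + 3 + 0 + 1 + 1 + 2 + 0 + 1 + 2 + 2 + 1 + 2 + 3 = 22
distinct = 153 − 22 = 131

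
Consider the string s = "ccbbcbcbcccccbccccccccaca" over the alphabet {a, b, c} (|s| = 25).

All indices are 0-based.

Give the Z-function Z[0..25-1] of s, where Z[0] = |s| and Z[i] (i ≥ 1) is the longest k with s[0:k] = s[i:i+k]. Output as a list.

[25, 1, 0, 0, 1, 0, 1, 0, 2, 2, 2, 3, 1, 0, 2, 2, 2, 2, 2, 2, 2, 1, 0, 1, 0]

Z[0]=25
i=1: i≥r, start 0; Z[1]=1 grow→box=[1,2)
i=2: i≥r, start 0; Z[2]=0
i=3: i≥r, start 0; Z[3]=0
i=4: i≥r, start 0; Z[4]=1 grow→box=[4,5)
i=5: i≥r, start 0; Z[5]=0
i=6: i≥r, start 0; Z[6]=1 grow→box=[6,7)
i=7: i≥r, start 0; Z[7]=0
i=8: i≥r, start 0; Z[8]=2 grow→box=[8,10)
i=9: min(r-i=1, Z[1]=1)=1; Z[9]=2 grow→box=[9,11)
i=10: min(r-i=1, Z[1]=1)=1; Z[10]=2 grow→box=[10,12)
i=11: min(r-i=1, Z[1]=1)=1; Z[11]=3 grow→box=[11,14)
i=12: min(r-i=2, Z[1]=1)=1; Z[12]=1
i=13: min(r-i=1, Z[2]=0)=0; Z[13]=0
i=14: i≥r, start 0; Z[14]=2 grow→box=[14,16)
i=15: min(r-i=1, Z[1]=1)=1; Z[15]=2 grow→box=[15,17)
i=16: min(r-i=1, Z[1]=1)=1; Z[16]=2 grow→box=[16,18)
i=17: min(r-i=1, Z[1]=1)=1; Z[17]=2 grow→box=[17,19)
i=18: min(r-i=1, Z[1]=1)=1; Z[18]=2 grow→box=[18,20)
i=19: min(r-i=1, Z[1]=1)=1; Z[19]=2 grow→box=[19,21)
i=20: min(r-i=1, Z[1]=1)=1; Z[20]=2 grow→box=[20,22)
i=21: min(r-i=1, Z[1]=1)=1; Z[21]=1
i=22: i≥r, start 0; Z[22]=0
i=23: i≥r, start 0; Z[23]=1 grow→box=[23,24)
i=24: i≥r, start 0; Z[24]=0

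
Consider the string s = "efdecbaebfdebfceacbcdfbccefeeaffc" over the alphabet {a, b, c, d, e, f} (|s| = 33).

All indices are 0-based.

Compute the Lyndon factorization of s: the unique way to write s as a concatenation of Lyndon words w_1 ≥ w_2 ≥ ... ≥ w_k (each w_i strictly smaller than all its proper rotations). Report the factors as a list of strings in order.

emit factor 1: 'ef' (i=0, period=2)
emit factor 2: 'de' (i=2, period=2)
emit factor 3: 'c' (i=4, period=1)
emit factor 4: 'b' (i=5, period=1)
emit factor 5: 'aebfdebfce' (i=6, period=10)
emit factor 6: 'acbcdfbccefeeaffc' (i=16, period=17)

["ef", "de", "c", "b", "aebfdebfce", "acbcdfbccefeeaffc"]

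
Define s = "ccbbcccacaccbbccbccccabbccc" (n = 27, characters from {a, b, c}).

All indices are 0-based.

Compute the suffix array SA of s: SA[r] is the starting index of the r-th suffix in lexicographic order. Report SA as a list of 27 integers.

sorted suffixes:
  #0 SA[0]=21  'abbccc'
  #1 SA[1]=7  'acaccbbccbccccabbccc'
  #2 SA[2]=9  'accbbccbccccabbccc'
  #3 SA[3]=12  'bbccbccccabbccc'
  #4 SA[4]=22  'bbccc'
  #5 SA[5]=2  'bbcccacaccbbccbccccabbccc'
  #6 SA[6]=13  'bccbccccabbccc'
  #7 SA[7]=23  'bccc'
  #8 SA[8]=3  'bcccacaccbbccbccccabbccc'
  #9 SA[9]=16  'bccccabbccc'
  #10 SA[10]=26  'c'
  #11 SA[11]=20  'cabbccc'
  #12 SA[12]=6  'cacaccbbccbccccabbccc'
  #13 SA[13]=8  'caccbbccbccccabbccc'
  #14 SA[14]=11  'cbbccbccccabbccc'
  #15 SA[15]=1  'cbbcccacaccbbccbccccabbccc'
  #16 SA[16]=15  'cbccccabbccc'
  #17 SA[17]=25  'cc'
  #18 SA[18]=19  'ccabbccc'
  #19 SA[19]=5  'ccacaccbbccbccccabbccc'
  #20 SA[20]=10  'ccbbccbccccabbccc'
  #21 SA[21]=0  'ccbbcccacaccbbccbccccabbccc'
  #22 SA[22]=14  'ccbccccabbccc'
  #23 SA[23]=24  'ccc'
  #24 SA[24]=18  'cccabbccc'
  #25 SA[25]=4  'cccacaccbbccbccccabbccc'
  #26 SA[26]=17  'ccccabbccc'

[21, 7, 9, 12, 22, 2, 13, 23, 3, 16, 26, 20, 6, 8, 11, 1, 15, 25, 19, 5, 10, 0, 14, 24, 18, 4, 17]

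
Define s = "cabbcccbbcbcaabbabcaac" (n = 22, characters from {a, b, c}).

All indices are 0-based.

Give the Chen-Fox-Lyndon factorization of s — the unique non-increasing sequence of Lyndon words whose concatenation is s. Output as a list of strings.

emit factor 1: 'c' (i=0, period=1)
emit factor 2: 'abbcccbbcbc' (i=1, period=11)
emit factor 3: 'aabbabcaac' (i=12, period=10)

["c", "abbcccbbcbc", "aabbabcaac"]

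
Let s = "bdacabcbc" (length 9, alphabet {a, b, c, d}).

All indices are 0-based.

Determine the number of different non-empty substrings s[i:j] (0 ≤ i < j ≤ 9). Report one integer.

39

sorted suffixes:
  #0 SA[0]=4  'abcbc'
  #1 SA[1]=2  'acabcbc'
  #2 SA[2]=7  'bc'
  #3 SA[3]=5  'bcbc'
  #4 SA[4]=0  'bdacabcbc'
  #5 SA[5]=8  'c'
  #6 SA[6]=3  'cabcbc'
  #7 SA[7]=6  'cbc'
  #8 SA[8]=1  'dacabcbc'

SA = [4, 2, 7, 5, 0, 8, 3, 6, 1]
i: (SA[i-1],SA[i]) lcp shared
  1: (4,2) 1 'a'
  2: (2,7) 0 ''
  3: (7,5) 2 'bc'
  4: (5,0) 1 'b'
  5: (0,8) 0 ''
  6: (8,3) 1 'c'
  7: (3,6) 1 'c'
  8: (6,1) 0 ''

n(n+1)/2 = 9·10/2 = 45
Σ LCP = 0 + 1 + 0 + 2 + 1 + 0 + 1 + 1 + 0 = 6
distinct = 45 − 6 = 39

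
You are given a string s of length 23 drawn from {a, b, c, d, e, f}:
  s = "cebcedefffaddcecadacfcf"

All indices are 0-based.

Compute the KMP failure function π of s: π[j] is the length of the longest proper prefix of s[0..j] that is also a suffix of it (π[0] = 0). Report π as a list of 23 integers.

π[0] = 0
j=1 s[j]='e': π[1]=0 (border '')
j=2 s[j]='b': π[2]=0 (border '')
j=3 s[j]='c': π[3]=1 (border 'c')
j=4 s[j]='e': π[4]=2 (border 'ce')
j=5 s[j]='d': k: 2→0; π[5]=0 (border '')
j=6 s[j]='e': π[6]=0 (border '')
j=7 s[j]='f': π[7]=0 (border '')
j=8 s[j]='f': π[8]=0 (border '')
j=9 s[j]='f': π[9]=0 (border '')
j=10 s[j]='a': π[10]=0 (border '')
j=11 s[j]='d': π[11]=0 (border '')
j=12 s[j]='d': π[12]=0 (border '')
j=13 s[j]='c': π[13]=1 (border 'c')
j=14 s[j]='e': π[14]=2 (border 'ce')
j=15 s[j]='c': k: 2→0; π[15]=1 (border 'c')
j=16 s[j]='a': k: 1→0; π[16]=0 (border '')
j=17 s[j]='d': π[17]=0 (border '')
j=18 s[j]='a': π[18]=0 (border '')
j=19 s[j]='c': π[19]=1 (border 'c')
j=20 s[j]='f': k: 1→0; π[20]=0 (border '')
j=21 s[j]='c': π[21]=1 (border 'c')
j=22 s[j]='f': k: 1→0; π[22]=0 (border '')

[0, 0, 0, 1, 2, 0, 0, 0, 0, 0, 0, 0, 0, 1, 2, 1, 0, 0, 0, 1, 0, 1, 0]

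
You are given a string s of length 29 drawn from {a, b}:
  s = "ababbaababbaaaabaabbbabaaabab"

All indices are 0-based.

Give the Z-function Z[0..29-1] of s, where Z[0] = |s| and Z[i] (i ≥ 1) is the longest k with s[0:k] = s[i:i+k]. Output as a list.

Z[0]=29
i=1: fresh scan; Z[1]=0
i=2: fresh scan; Z[2]=2 scan→box=[2,4)
i=3: min(r-i=1, Z[1]=0)=0; Z[3]=0
i=4: fresh scan; Z[4]=0
i=5: fresh scan; Z[5]=1 scan→box=[5,6)
i=6: fresh scan; Z[6]=7 scan→box=[6,13)
i=7: min(r-i=6, Z[1]=0)=0; Z[7]=0
i=8: min(r-i=5, Z[2]=2)=2; Z[8]=2
i=9: min(r-i=4, Z[3]=0)=0; Z[9]=0
i=10: min(r-i=3, Z[4]=0)=0; Z[10]=0
i=11: min(r-i=2, Z[5]=1)=1; Z[11]=1
i=12: min(r-i=1, Z[6]=7)=1; Z[12]=1
i=13: fresh scan; Z[13]=1 scan→box=[13,14)
i=14: fresh scan; Z[14]=3 scan→box=[14,17)
i=15: min(r-i=2, Z[1]=0)=0; Z[15]=0
i=16: min(r-i=1, Z[2]=2)=1; Z[16]=1
i=17: fresh scan; Z[17]=2 scan→box=[17,19)
i=18: min(r-i=1, Z[1]=0)=0; Z[18]=0
i=19: fresh scan; Z[19]=0
i=20: fresh scan; Z[20]=0
i=21: fresh scan; Z[21]=3 scan→box=[21,24)
i=22: min(r-i=2, Z[1]=0)=0; Z[22]=0
i=23: min(r-i=1, Z[2]=2)=1; Z[23]=1
i=24: fresh scan; Z[24]=1 scan→box=[24,25)
i=25: fresh scan; Z[25]=4 scan→box=[25,29)
i=26: min(r-i=3, Z[1]=0)=0; Z[26]=0
i=27: min(r-i=2, Z[2]=2)=2; Z[27]=2
i=28: min(r-i=1, Z[3]=0)=0; Z[28]=0

[29, 0, 2, 0, 0, 1, 7, 0, 2, 0, 0, 1, 1, 1, 3, 0, 1, 2, 0, 0, 0, 3, 0, 1, 1, 4, 0, 2, 0]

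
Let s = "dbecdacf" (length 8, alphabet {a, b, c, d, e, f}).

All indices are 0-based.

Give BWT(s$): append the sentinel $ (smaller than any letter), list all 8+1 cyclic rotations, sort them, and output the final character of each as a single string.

fddeac$bc

rank  rotation   last
    0  $dbecdacf  f
    1  acf$dbecd  d
    2  becdacf$d  d
    3  cdacf$dbe  e
    4  cf$dbecda  a
    5  dacf$dbec  c
    6  dbecdacf$  $
    7  ecdacf$db  b
    8  f$dbecdac  c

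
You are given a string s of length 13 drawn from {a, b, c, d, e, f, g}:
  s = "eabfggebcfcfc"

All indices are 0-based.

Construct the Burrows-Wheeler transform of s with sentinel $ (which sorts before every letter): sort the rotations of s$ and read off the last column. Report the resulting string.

ceeaffb$gccbgf

rank  rotation        last
    0  $eabfggebcfcfc  c
    1  abfggebcfcfc$e  e
    2  bcfcfc$eabfgge  e
    3  bfggebcfcfc$ea  a
    4  c$eabfggebcfcf  f
    5  cfc$eabfggebcf  f
    6  cfcfc$eabfggeb  b
    7  eabfggebcfcfc$  $
    8  ebcfcfc$eabfgg  g
    9  fc$eabfggebcfc  c
   10  fcfc$eabfggebc  c
   11  fggebcfcfc$eab  b
   12  gebcfcfc$eabfg  g
   13  ggebcfcfc$eabf  f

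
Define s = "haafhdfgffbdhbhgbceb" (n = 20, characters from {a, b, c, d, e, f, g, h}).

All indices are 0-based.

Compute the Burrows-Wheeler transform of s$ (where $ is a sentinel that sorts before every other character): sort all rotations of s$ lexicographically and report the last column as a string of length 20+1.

rank  rotation               last
    0  $haafhdfgffbdhbhgbceb  b
    1  aafhdfgffbdhbhgbceb$h  h
    2  afhdfgffbdhbhgbceb$ha  a
    3  b$haafhdfgffbdhbhgbce  e
    4  bceb$haafhdfgffbdhbhg  g
    5  bdhbhgbceb$haafhdfgff  f
    6  bhgbceb$haafhdfgffbdh  h
    7  ceb$haafhdfgffbdhbhgb  b
    8  dfgffbdhbhgbceb$haafh  h
    9  dhbhgbceb$haafhdfgffb  b
   10  eb$haafhdfgffbdhbhgbc  c
   11  fbdhbhgbceb$haafhdfgf  f
   12  ffbdhbhgbceb$haafhdfg  g
   13  fgffbdhbhgbceb$haafhd  d
   14  fhdfgffbdhbhgbceb$haa  a
   15  gbceb$haafhdfgffbdhbh  h
   16  gffbdhbhgbceb$haafhdf  f
   17  haafhdfgffbdhbhgbceb$  $
   18  hbhgbceb$haafhdfgffbd  d
   19  hdfgffbdhbhgbceb$haaf  f
   20  hgbceb$haafhdfgffbdhb  b

bhaegfhbhbcfgdahf$dfb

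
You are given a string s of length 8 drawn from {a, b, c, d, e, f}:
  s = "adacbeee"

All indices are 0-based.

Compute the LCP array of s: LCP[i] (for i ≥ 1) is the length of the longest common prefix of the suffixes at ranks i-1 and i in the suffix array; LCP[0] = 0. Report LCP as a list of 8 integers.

rank→(start, suffix):
  0 → (2, 'acbeee')
  1 → (0, 'adacbeee')
  2 → (4, 'beee')
  3 → (3, 'cbeee')
  4 → (1, 'dacbeee')
  5 → (7, 'e')
  6 → (6, 'ee')
  7 → (5, 'eee')

SA = [2, 0, 4, 3, 1, 7, 6, 5]
i: (SA[i-1],SA[i]) lcp shared
  1: (2,0) 1 'a'
  2: (0,4) 0 ''
  3: (4,3) 0 ''
  4: (3,1) 0 ''
  5: (1,7) 0 ''
  6: (7,6) 1 'e'
  7: (6,5) 2 'ee'

[0, 1, 0, 0, 0, 0, 1, 2]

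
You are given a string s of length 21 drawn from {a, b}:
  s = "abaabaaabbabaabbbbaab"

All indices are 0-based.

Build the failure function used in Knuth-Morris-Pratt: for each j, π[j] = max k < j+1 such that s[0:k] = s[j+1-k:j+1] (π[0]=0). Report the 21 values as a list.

[0, 0, 1, 1, 2, 3, 4, 1, 2, 0, 1, 2, 3, 4, 5, 0, 0, 0, 1, 1, 2]

π[0] = 0
j=1 s[j]='b': π[1]=0 (border '')
j=2 s[j]='a': π[2]=1 (border 'a')
j=3 s[j]='a': k: 1→0; π[3]=1 (border 'a')
j=4 s[j]='b': π[4]=2 (border 'ab')
j=5 s[j]='a': π[5]=3 (border 'aba')
j=6 s[j]='a': π[6]=4 (border 'abaa')
j=7 s[j]='a': k: 4→1→0; π[7]=1 (border 'a')
j=8 s[j]='b': π[8]=2 (border 'ab')
j=9 s[j]='b': k: 2→0; π[9]=0 (border '')
j=10 s[j]='a': π[10]=1 (border 'a')
j=11 s[j]='b': π[11]=2 (border 'ab')
j=12 s[j]='a': π[12]=3 (border 'aba')
j=13 s[j]='a': π[13]=4 (border 'abaa')
j=14 s[j]='b': π[14]=5 (border 'abaab')
j=15 s[j]='b': k: 5→2→0; π[15]=0 (border '')
j=16 s[j]='b': π[16]=0 (border '')
j=17 s[j]='b': π[17]=0 (border '')
j=18 s[j]='a': π[18]=1 (border 'a')
j=19 s[j]='a': k: 1→0; π[19]=1 (border 'a')
j=20 s[j]='b': π[20]=2 (border 'ab')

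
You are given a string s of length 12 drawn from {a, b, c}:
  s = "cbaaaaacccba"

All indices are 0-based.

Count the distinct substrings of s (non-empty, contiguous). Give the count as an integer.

59

rank | idx | suffix
   0 |  11 | a
   1 |   2 | aaaaacccba
   2 |   3 | aaaacccba
   3 |   4 | aaacccba
   4 |   5 | aacccba
   5 |   6 | acccba
   6 |  10 | ba
   7 |   1 | baaaaacccba
   8 |   9 | cba
   9 |   0 | cbaaaaacccba
  10 |   8 | ccba
  11 |   7 | cccba

SA = [11, 2, 3, 4, 5, 6, 10, 1, 9, 0, 8, 7]
[i] adj suffixes → lcp
  [1] 11/2 → 1 ('a')
  [2] 2/3 → 4 ('aaaa')
  [3] 3/4 → 3 ('aaa')
  [4] 4/5 → 2 ('aa')
  [5] 5/6 → 1 ('a')
  [6] 6/10 → 0 ('')
  [7] 10/1 → 2 ('ba')
  [8] 1/9 → 0 ('')
  [9] 9/0 → 3 ('cba')
  [10] 0/8 → 1 ('c')
  [11] 8/7 → 2 ('cc')

n(n+1)/2 = 12·13/2 = 78
Σ LCP = 0 + 1 + 4 + 3 + 2 + 1 + 0 + 2 + 0 + 3 + 1 + 2 = 19
distinct = 78 − 19 = 59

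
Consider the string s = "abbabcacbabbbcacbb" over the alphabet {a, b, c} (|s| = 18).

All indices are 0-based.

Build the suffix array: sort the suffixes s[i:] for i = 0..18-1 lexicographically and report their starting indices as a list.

[0, 9, 3, 6, 14, 17, 8, 2, 16, 1, 10, 11, 4, 12, 5, 13, 7, 15]

sorted suffixes:
  #0 SA[0]=0  'abbabcacbabbbcacbb'
  #1 SA[1]=9  'abbbcacbb'
  #2 SA[2]=3  'abcacbabbbcacbb'
  #3 SA[3]=6  'acbabbbcacbb'
  #4 SA[4]=14  'acbb'
  #5 SA[5]=17  'b'
  #6 SA[6]=8  'babbbcacbb'
  #7 SA[7]=2  'babcacbabbbcacbb'
  #8 SA[8]=16  'bb'
  #9 SA[9]=1  'bbabcacbabbbcacbb'
  #10 SA[10]=10  'bbbcacbb'
  #11 SA[11]=11  'bbcacbb'
  #12 SA[12]=4  'bcacbabbbcacbb'
  #13 SA[13]=12  'bcacbb'
  #14 SA[14]=5  'cacbabbbcacbb'
  #15 SA[15]=13  'cacbb'
  #16 SA[16]=7  'cbabbbcacbb'
  #17 SA[17]=15  'cbb'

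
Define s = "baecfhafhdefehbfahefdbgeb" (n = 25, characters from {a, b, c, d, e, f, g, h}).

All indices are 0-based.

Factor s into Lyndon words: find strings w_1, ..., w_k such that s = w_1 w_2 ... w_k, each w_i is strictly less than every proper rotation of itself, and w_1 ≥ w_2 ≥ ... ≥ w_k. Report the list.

["b", "aecfhafhdefehbfahefdbgeb"]

emit factor 1: 'b' (i=0, period=1)
emit factor 2: 'aecfhafhdefehbfahefdbgeb' (i=1, period=24)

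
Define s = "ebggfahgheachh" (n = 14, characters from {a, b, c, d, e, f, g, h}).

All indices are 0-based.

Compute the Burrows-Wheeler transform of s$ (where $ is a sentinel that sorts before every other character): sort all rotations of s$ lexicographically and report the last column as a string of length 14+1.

rank  rotation         last
    0  $ebggfahgheachh  h
    1  achh$ebggfahghe  e
    2  ahgheachh$ebggf  f
    3  bggfahgheachh$e  e
    4  chh$ebggfahghea  a
    5  eachh$ebggfahgh  h
    6  ebggfahgheachh$  $
    7  fahgheachh$ebgg  g
    8  gfahgheachh$ebg  g
    9  ggfahgheachh$eb  b
   10  gheachh$ebggfah  h
   11  h$ebggfahgheach  h
   12  heachh$ebggfahg  g
   13  hgheachh$ebggfa  a
   14  hh$ebggfahgheac  c

hefeah$ggbhhgac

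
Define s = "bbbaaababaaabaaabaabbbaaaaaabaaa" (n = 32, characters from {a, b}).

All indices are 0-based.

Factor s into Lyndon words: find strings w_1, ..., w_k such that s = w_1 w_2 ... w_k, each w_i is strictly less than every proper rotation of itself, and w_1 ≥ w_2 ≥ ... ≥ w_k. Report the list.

emit factor 1: 'b' (i=0, period=1)
emit factor 2: 'b' (i=1, period=1)
emit factor 3: 'b' (i=2, period=1)
emit factor 4: 'aaabab' (i=3, period=6)
emit factor 5: 'aaabaaabaabbb' (i=9, period=13)
emit factor 6: 'aaaaaab' (i=22, period=7)
emit factor 7: 'a' (i=29, period=1)
emit factor 8: 'a' (i=30, period=1)
emit factor 9: 'a' (i=31, period=1)

["b", "b", "b", "aaabab", "aaabaaabaabbb", "aaaaaab", "a", "a", "a"]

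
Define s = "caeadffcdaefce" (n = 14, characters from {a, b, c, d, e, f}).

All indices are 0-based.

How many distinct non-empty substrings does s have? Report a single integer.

rank→(start, suffix):
  0 → (3, 'adffcdaefce')
  1 → (1, 'aeadffcdaefce')
  2 → (9, 'aefce')
  3 → (0, 'caeadffcdaefce')
  4 → (7, 'cdaefce')
  5 → (12, 'ce')
  6 → (8, 'daefce')
  7 → (4, 'dffcdaefce')
  8 → (13, 'e')
  9 → (2, 'eadffcdaefce')
  10 → (10, 'efce')
  11 → (6, 'fcdaefce')
  12 → (11, 'fce')
  13 → (5, 'ffcdaefce')

SA = [3, 1, 9, 0, 7, 12, 8, 4, 13, 2, 10, 6, 11, 5]
i: (SA[i-1],SA[i]) lcp shared
  1: (3,1) 1 'a'
  2: (1,9) 2 'ae'
  3: (9,0) 0 ''
  4: (0,7) 1 'c'
  5: (7,12) 1 'c'
  6: (12,8) 0 ''
  7: (8,4) 1 'd'
  8: (4,13) 0 ''
  9: (13,2) 1 'e'
  10: (2,10) 1 'e'
  11: (10,6) 0 ''
  12: (6,11) 2 'fc'
  13: (11,5) 1 'f'

n(n+1)/2 = 14·15/2 = 105
Σ LCP = 0 + 1 + 2 + 0 + 1 + 1 + 0 + 1 + 0 + 1 + 1 + 0 + 2 + 1 = 11
distinct = 105 − 11 = 94

94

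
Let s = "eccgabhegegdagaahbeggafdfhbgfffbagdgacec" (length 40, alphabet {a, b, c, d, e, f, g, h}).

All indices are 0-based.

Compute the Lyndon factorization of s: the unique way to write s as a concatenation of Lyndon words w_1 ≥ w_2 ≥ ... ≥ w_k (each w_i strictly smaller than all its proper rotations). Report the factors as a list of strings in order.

emit factor 1: 'e' (i=0, period=1)
emit factor 2: 'ccg' (i=1, period=3)
emit factor 3: 'abhegegdag' (i=4, period=10)
emit factor 4: 'aahbeggafdfhbgfffbagdgacec' (i=14, period=26)

["e", "ccg", "abhegegdag", "aahbeggafdfhbgfffbagdgacec"]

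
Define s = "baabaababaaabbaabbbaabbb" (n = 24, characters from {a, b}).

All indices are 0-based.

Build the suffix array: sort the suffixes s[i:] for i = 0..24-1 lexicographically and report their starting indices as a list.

[9, 1, 4, 10, 19, 14, 7, 2, 5, 11, 20, 15, 23, 8, 0, 3, 18, 13, 6, 22, 17, 12, 21, 16]

rank | idx | suffix
   0 |   9 | aaabbaabbbaabbb
   1 |   1 | aabaababaaabbaabbbaabbb
   2 |   4 | aababaaabbaabbbaabbb
   3 |  10 | aabbaabbbaabbb
   4 |  19 | aabbb
   5 |  14 | aabbbaabbb
   6 |   7 | abaaabbaabbbaabbb
   7 |   2 | abaababaaabbaabbbaabbb
   8 |   5 | ababaaabbaabbbaabbb
   9 |  11 | abbaabbbaabbb
  10 |  20 | abbb
  11 |  15 | abbbaabbb
  12 |  23 | b
  13 |   8 | baaabbaabbbaabbb
  14 |   0 | baabaababaaabbaabbbaabbb
  15 |   3 | baababaaabbaabbbaabbb
  16 |  18 | baabbb
  17 |  13 | baabbbaabbb
  18 |   6 | babaaabbaabbbaabbb
  19 |  22 | bb
  20 |  17 | bbaabbb
  21 |  12 | bbaabbbaabbb
  22 |  21 | bbb
  23 |  16 | bbbaabbb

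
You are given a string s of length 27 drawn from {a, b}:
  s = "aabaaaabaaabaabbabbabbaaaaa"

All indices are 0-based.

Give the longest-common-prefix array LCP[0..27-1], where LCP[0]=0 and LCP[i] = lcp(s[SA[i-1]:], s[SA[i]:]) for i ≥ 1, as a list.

rank | idx | suffix
   0 |  26 | a
   1 |  25 | aa
   2 |  24 | aaa
   3 |  23 | aaaa
   4 |  22 | aaaaa
   5 |   3 | aaaabaaabaabbabbabbaaaaa
   6 |   4 | aaabaaabaabbabbabbaaaaa
   7 |   8 | aaabaabbabbabbaaaaa
   8 |   0 | aabaaaabaaabaabbabbabbaaaaa
   9 |   5 | aabaaabaabbabbabbaaaaa
  10 |   9 | aabaabbabbabbaaaaa
  11 |  12 | aabbabbabbaaaaa
  12 |   1 | abaaaabaaabaabbabbabbaaaaa
  13 |   6 | abaaabaabbabbabbaaaaa
  14 |  10 | abaabbabbabbaaaaa
  15 |  19 | abbaaaaa
  16 |  16 | abbabbaaaaa
  17 |  13 | abbabbabbaaaaa
  18 |  21 | baaaaa
  19 |   2 | baaaabaaabaabbabbabbaaaaa
  20 |   7 | baaabaabbabbabbaaaaa
  21 |  11 | baabbabbabbaaaaa
  22 |  18 | babbaaaaa
  23 |  15 | babbabbaaaaa
  24 |  20 | bbaaaaa
  25 |  17 | bbabbaaaaa
  26 |  14 | bbabbabbaaaaa

SA = [26, 25, 24, 23, 22, 3, 4, 8, 0, 5, 9, 12, 1, 6, 10, 19, 16, 13, 21, 2, 7, 11, 18, 15, 20, 17, 14]
[i] adj suffixes → lcp
  [1] 26/25 → 1 ('a')
  [2] 25/24 → 2 ('aa')
  [3] 24/23 → 3 ('aaa')
  [4] 23/22 → 4 ('aaaa')
  [5] 22/3 → 4 ('aaaa')
  [6] 3/4 → 3 ('aaa')
  [7] 4/8 → 6 ('aaabaa')
  [8] 8/0 → 2 ('aa')
  [9] 0/5 → 6 ('aabaaa')
  [10] 5/9 → 5 ('aabaa')
  [11] 9/12 → 3 ('aab')
  [12] 12/1 → 1 ('a')
  [13] 1/6 → 5 ('abaaa')
  [14] 6/10 → 4 ('abaa')
  [15] 10/19 → 2 ('ab')
  [16] 19/16 → 4 ('abba')
  [17] 16/13 → 7 ('abbabba')
  [18] 13/21 → 0 ('')
  [19] 21/2 → 5 ('baaaa')
  [20] 2/7 → 4 ('baaa')
  [21] 7/11 → 3 ('baa')
  [22] 11/18 → 2 ('ba')
  [23] 18/15 → 5 ('babba')
  [24] 15/20 → 1 ('b')
  [25] 20/17 → 3 ('bba')
  [26] 17/14 → 6 ('bbabba')

[0, 1, 2, 3, 4, 4, 3, 6, 2, 6, 5, 3, 1, 5, 4, 2, 4, 7, 0, 5, 4, 3, 2, 5, 1, 3, 6]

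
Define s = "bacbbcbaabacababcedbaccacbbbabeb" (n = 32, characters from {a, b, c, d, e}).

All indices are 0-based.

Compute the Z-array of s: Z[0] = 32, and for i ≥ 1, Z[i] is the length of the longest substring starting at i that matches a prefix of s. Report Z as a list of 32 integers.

Z[0]=32
i=1: fresh scan; Z[1]=0
i=2: fresh scan; Z[2]=0
i=3: fresh scan; Z[3]=1 extend→box=[3,4)
i=4: fresh scan; Z[4]=1 extend→box=[4,5)
i=5: fresh scan; Z[5]=0
i=6: fresh scan; Z[6]=2 extend→box=[6,8)
i=7: min(r-i=1, Z[1]=0)=0; Z[7]=0
i=8: fresh scan; Z[8]=0
i=9: fresh scan; Z[9]=3 extend→box=[9,12)
i=10: min(r-i=2, Z[1]=0)=0; Z[10]=0
i=11: min(r-i=1, Z[2]=0)=0; Z[11]=0
i=12: fresh scan; Z[12]=0
i=13: fresh scan; Z[13]=2 extend→box=[13,15)
i=14: min(r-i=1, Z[1]=0)=0; Z[14]=0
i=15: fresh scan; Z[15]=1 extend→box=[15,16)
i=16: fresh scan; Z[16]=0
i=17: fresh scan; Z[17]=0
i=18: fresh scan; Z[18]=0
i=19: fresh scan; Z[19]=3 extend→box=[19,22)
i=20: min(r-i=2, Z[1]=0)=0; Z[20]=0
i=21: min(r-i=1, Z[2]=0)=0; Z[21]=0
i=22: fresh scan; Z[22]=0
i=23: fresh scan; Z[23]=0
i=24: fresh scan; Z[24]=0
i=25: fresh scan; Z[25]=1 extend→box=[25,26)
i=26: fresh scan; Z[26]=1 extend→box=[26,27)
i=27: fresh scan; Z[27]=2 extend→box=[27,29)
i=28: min(r-i=1, Z[1]=0)=0; Z[28]=0
i=29: fresh scan; Z[29]=1 extend→box=[29,30)
i=30: fresh scan; Z[30]=0
i=31: fresh scan; Z[31]=1 extend→box=[31,32)

[32, 0, 0, 1, 1, 0, 2, 0, 0, 3, 0, 0, 0, 2, 0, 1, 0, 0, 0, 3, 0, 0, 0, 0, 0, 1, 1, 2, 0, 1, 0, 1]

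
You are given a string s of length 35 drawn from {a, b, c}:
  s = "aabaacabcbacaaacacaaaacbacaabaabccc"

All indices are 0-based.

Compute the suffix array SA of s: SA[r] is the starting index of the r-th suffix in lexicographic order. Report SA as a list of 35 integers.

[18, 12, 19, 26, 0, 29, 3, 13, 20, 27, 1, 6, 30, 16, 10, 24, 4, 14, 21, 28, 2, 9, 23, 7, 31, 34, 17, 11, 25, 5, 15, 8, 22, 33, 32]

sorted suffixes:
  #0 SA[0]=18  'aaaacbacaabaabccc'
  #1 SA[1]=12  'aaacacaaaacbacaabaabccc'
  #2 SA[2]=19  'aaacbacaabaabccc'
  #3 SA[3]=26  'aabaabccc'
  #4 SA[4]=0  'aabaacabcbacaaacacaaaacbacaabaabccc'
  #5 SA[5]=29  'aabccc'
  #6 SA[6]=3  'aacabcbacaaacacaaaacbacaabaabccc'
  #7 SA[7]=13  'aacacaaaacbacaabaabccc'
  #8 SA[8]=20  'aacbacaabaabccc'
  #9 SA[9]=27  'abaabccc'
  #10 SA[10]=1  'abaacabcbacaaacacaaaacbacaabaabccc'
  #11 SA[11]=6  'abcbacaaacacaaaacbacaabaabccc'
  #12 SA[12]=30  'abccc'
  #13 SA[13]=16  'acaaaacbacaabaabccc'
  #14 SA[14]=10  'acaaacacaaaacbacaabaabccc'
  #15 SA[15]=24  'acaabaabccc'
  #16 SA[16]=4  'acabcbacaaacacaaaacbacaabaabccc'
  #17 SA[17]=14  'acacaaaacbacaabaabccc'
  #18 SA[18]=21  'acbacaabaabccc'
  #19 SA[19]=28  'baabccc'
  #20 SA[20]=2  'baacabcbacaaacacaaaacbacaabaabccc'
  #21 SA[21]=9  'bacaaacacaaaacbacaabaabccc'
  #22 SA[22]=23  'bacaabaabccc'
  #23 SA[23]=7  'bcbacaaacacaaaacbacaabaabccc'
  #24 SA[24]=31  'bccc'
  #25 SA[25]=34  'c'
  #26 SA[26]=17  'caaaacbacaabaabccc'
  #27 SA[27]=11  'caaacacaaaacbacaabaabccc'
  #28 SA[28]=25  'caabaabccc'
  #29 SA[29]=5  'cabcbacaaacacaaaacbacaabaabccc'
  #30 SA[30]=15  'cacaaaacbacaabaabccc'
  #31 SA[31]=8  'cbacaaacacaaaacbacaabaabccc'
  #32 SA[32]=22  'cbacaabaabccc'
  #33 SA[33]=33  'cc'
  #34 SA[34]=32  'ccc'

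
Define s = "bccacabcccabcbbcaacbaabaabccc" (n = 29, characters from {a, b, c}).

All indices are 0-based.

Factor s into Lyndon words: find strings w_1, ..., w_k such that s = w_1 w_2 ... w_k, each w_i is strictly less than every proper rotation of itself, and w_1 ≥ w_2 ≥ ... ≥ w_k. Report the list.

["bcc", "ac", "abccc", "abcbbc", "aacb", "aabaabccc"]

emit factor 1: 'bcc' (i=0, period=3)
emit factor 2: 'ac' (i=3, period=2)
emit factor 3: 'abccc' (i=5, period=5)
emit factor 4: 'abcbbc' (i=10, period=6)
emit factor 5: 'aacb' (i=16, period=4)
emit factor 6: 'aabaabccc' (i=20, period=9)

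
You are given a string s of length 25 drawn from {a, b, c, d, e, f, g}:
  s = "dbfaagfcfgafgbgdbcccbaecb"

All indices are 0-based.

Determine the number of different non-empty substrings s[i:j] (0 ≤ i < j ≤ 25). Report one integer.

rank→(start, suffix):
  0 → (3, 'aagfcfgafgbgdbcccbaecb')
  1 → (21, 'aecb')
  2 → (10, 'afgbgdbcccbaecb')
  3 → (4, 'agfcfgafgbgdbcccbaecb')
  4 → (24, 'b')
  5 → (20, 'baecb')
  6 → (16, 'bcccbaecb')
  7 → (1, 'bfaagfcfgafgbgdbcccbaecb')
  8 → (13, 'bgdbcccbaecb')
  9 → (23, 'cb')
  10 → (19, 'cbaecb')
  11 → (18, 'ccbaecb')
  12 → (17, 'cccbaecb')
  13 → (7, 'cfgafgbgdbcccbaecb')
  14 → (15, 'dbcccbaecb')
  15 → (0, 'dbfaagfcfgafgbgdbcccbaecb')
  16 → (22, 'ecb')
  17 → (2, 'faagfcfgafgbgdbcccbaecb')
  18 → (6, 'fcfgafgbgdbcccbaecb')
  19 → (8, 'fgafgbgdbcccbaecb')
  20 → (11, 'fgbgdbcccbaecb')
  21 → (9, 'gafgbgdbcccbaecb')
  22 → (12, 'gbgdbcccbaecb')
  23 → (14, 'gdbcccbaecb')
  24 → (5, 'gfcfgafgbgdbcccbaecb')

SA = [3, 21, 10, 4, 24, 20, 16, 1, 13, 23, 19, 18, 17, 7, 15, 0, 22, 2, 6, 8, 11, 9, 12, 14, 5]
i: (SA[i-1],SA[i]) lcp shared
  1: (3,21) 1 'a'
  2: (21,10) 1 'a'
  3: (10,4) 1 'a'
  4: (4,24) 0 ''
  5: (24,20) 1 'b'
  6: (20,16) 1 'b'
  7: (16,1) 1 'b'
  8: (1,13) 1 'b'
  9: (13,23) 0 ''
  10: (23,19) 2 'cb'
  11: (19,18) 1 'c'
  12: (18,17) 2 'cc'
  13: (17,7) 1 'c'
  14: (7,15) 0 ''
  15: (15,0) 2 'db'
  16: (0,22) 0 ''
  17: (22,2) 0 ''
  18: (2,6) 1 'f'
  19: (6,8) 1 'f'
  20: (8,11) 2 'fg'
  21: (11,9) 0 ''
  22: (9,12) 1 'g'
  23: (12,14) 1 'g'
  24: (14,5) 1 'g'

n(n+1)/2 = 25·26/2 = 325
Σ LCP = 0 + 1 + 1 + 1 + 0 + 1 + 1 + 1 + 1 + 0 + 2 + 1 + 2 + 1 + 0 + 2 + 0 + 0 + 1 + 1 + 2 + 0 + 1 + 1 + 1 = 22
distinct = 325 − 22 = 303

303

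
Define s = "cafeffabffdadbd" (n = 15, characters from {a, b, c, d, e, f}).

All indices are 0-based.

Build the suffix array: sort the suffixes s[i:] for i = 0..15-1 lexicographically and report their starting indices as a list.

sorted suffixes:
  #0 SA[0]=6  'abffdadbd'
  #1 SA[1]=11  'adbd'
  #2 SA[2]=1  'afeffabffdadbd'
  #3 SA[3]=13  'bd'
  #4 SA[4]=7  'bffdadbd'
  #5 SA[5]=0  'cafeffabffdadbd'
  #6 SA[6]=14  'd'
  #7 SA[7]=10  'dadbd'
  #8 SA[8]=12  'dbd'
  #9 SA[9]=3  'effabffdadbd'
  #10 SA[10]=5  'fabffdadbd'
  #11 SA[11]=9  'fdadbd'
  #12 SA[12]=2  'feffabffdadbd'
  #13 SA[13]=4  'ffabffdadbd'
  #14 SA[14]=8  'ffdadbd'

[6, 11, 1, 13, 7, 0, 14, 10, 12, 3, 5, 9, 2, 4, 8]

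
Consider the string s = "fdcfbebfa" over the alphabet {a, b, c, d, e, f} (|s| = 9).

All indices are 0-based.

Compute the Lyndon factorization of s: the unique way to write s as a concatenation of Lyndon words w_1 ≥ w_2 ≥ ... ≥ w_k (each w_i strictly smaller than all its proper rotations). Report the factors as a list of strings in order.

["f", "d", "cf", "bebf", "a"]

emit factor 1: 'f' (i=0, period=1)
emit factor 2: 'd' (i=1, period=1)
emit factor 3: 'cf' (i=2, period=2)
emit factor 4: 'bebf' (i=4, period=4)
emit factor 5: 'a' (i=8, period=1)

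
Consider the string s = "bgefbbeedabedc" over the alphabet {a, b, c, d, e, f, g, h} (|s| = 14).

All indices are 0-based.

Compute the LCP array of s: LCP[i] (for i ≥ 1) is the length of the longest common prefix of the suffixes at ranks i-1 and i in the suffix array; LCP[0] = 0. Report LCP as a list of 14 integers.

rank→(start, suffix):
  0 → (9, 'abedc')
  1 → (4, 'bbeedabedc')
  2 → (10, 'bedc')
  3 → (5, 'beedabedc')
  4 → (0, 'bgefbbeedabedc')
  5 → (13, 'c')
  6 → (8, 'dabedc')
  7 → (12, 'dc')
  8 → (7, 'edabedc')
  9 → (11, 'edc')
  10 → (6, 'eedabedc')
  11 → (2, 'efbbeedabedc')
  12 → (3, 'fbbeedabedc')
  13 → (1, 'gefbbeedabedc')

SA = [9, 4, 10, 5, 0, 13, 8, 12, 7, 11, 6, 2, 3, 1]
rank  pair      lcp
   1  s[9:],s[4:]  0  ''
   2  s[4:],s[10:]  1  'b'
   3  s[10:],s[5:]  2  'be'
   4  s[5:],s[0:]  1  'b'
   5  s[0:],s[13:]  0  ''
   6  s[13:],s[8:]  0  ''
   7  s[8:],s[12:]  1  'd'
   8  s[12:],s[7:]  0  ''
   9  s[7:],s[11:]  2  'ed'
  10  s[11:],s[6:]  1  'e'
  11  s[6:],s[2:]  1  'e'
  12  s[2:],s[3:]  0  ''
  13  s[3:],s[1:]  0  ''

[0, 0, 1, 2, 1, 0, 0, 1, 0, 2, 1, 1, 0, 0]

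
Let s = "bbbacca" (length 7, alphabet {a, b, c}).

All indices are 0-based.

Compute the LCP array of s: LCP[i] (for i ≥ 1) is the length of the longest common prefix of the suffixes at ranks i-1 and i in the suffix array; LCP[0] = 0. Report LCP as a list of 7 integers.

[0, 1, 0, 1, 2, 0, 1]

rank | idx | suffix
   0 |   6 | a
   1 |   3 | acca
   2 |   2 | bacca
   3 |   1 | bbacca
   4 |   0 | bbbacca
   5 |   5 | ca
   6 |   4 | cca

SA = [6, 3, 2, 1, 0, 5, 4]
[i] adj suffixes → lcp
  [1] 6/3 → 1 ('a')
  [2] 3/2 → 0 ('')
  [3] 2/1 → 1 ('b')
  [4] 1/0 → 2 ('bb')
  [5] 0/5 → 0 ('')
  [6] 5/4 → 1 ('c')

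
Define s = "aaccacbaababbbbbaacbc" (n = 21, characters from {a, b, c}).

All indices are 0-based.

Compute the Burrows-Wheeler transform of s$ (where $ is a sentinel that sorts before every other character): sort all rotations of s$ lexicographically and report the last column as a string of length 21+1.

rank  rotation                last
    0  $aaccacbaababbbbbaacbc  c
    1  aababbbbbaacbc$aaccacb  b
    2  aacbc$aaccacbaababbbbb  b
    3  aaccacbaababbbbbaacbc$  $
    4  ababbbbbaacbc$aaccacba  a
    5  abbbbbaacbc$aaccacbaab  b
    6  acbaababbbbbaacbc$aacc  c
    7  acbc$aaccacbaababbbbba  a
    8  accacbaababbbbbaacbc$a  a
    9  baababbbbbaacbc$aaccac  c
   10  baacbc$aaccacbaababbbb  b
   11  babbbbbaacbc$aaccacbaa  a
   12  bbaacbc$aaccacbaababbb  b
   13  bbbaacbc$aaccacbaababb  b
   14  bbbbaacbc$aaccacbaabab  b
   15  bbbbbaacbc$aaccacbaaba  a
   16  bc$aaccacbaababbbbbaac  c
   17  c$aaccacbaababbbbbaacb  b
   18  cacbaababbbbbaacbc$aac  c
   19  cbaababbbbbaacbc$aacca  a
   20  cbc$aaccacbaababbbbbaa  a
   21  ccacbaababbbbbaacbc$aa  a

cbb$abcaacbabbbacbcaaa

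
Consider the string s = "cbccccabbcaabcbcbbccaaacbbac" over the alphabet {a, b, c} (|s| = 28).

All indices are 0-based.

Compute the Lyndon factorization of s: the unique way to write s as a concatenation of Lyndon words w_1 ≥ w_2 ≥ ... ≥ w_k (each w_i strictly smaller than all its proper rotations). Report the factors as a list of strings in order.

["c", "bcccc", "abbc", "aabcbcbbcc", "aaacbbac"]

emit factor 1: 'c' (i=0, period=1)
emit factor 2: 'bcccc' (i=1, period=5)
emit factor 3: 'abbc' (i=6, period=4)
emit factor 4: 'aabcbcbbcc' (i=10, period=10)
emit factor 5: 'aaacbbac' (i=20, period=8)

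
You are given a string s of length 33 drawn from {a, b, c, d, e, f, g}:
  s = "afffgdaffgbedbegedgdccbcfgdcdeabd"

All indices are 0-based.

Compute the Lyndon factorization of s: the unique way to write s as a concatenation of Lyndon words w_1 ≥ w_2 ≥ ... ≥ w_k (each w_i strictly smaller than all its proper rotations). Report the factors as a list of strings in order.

["afffgdaffgbedbegedgdccbcfgdcde", "abd"]

emit factor 1: 'afffgdaffgbedbegedgdccbcfgdcde' (i=0, period=30)
emit factor 2: 'abd' (i=30, period=3)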